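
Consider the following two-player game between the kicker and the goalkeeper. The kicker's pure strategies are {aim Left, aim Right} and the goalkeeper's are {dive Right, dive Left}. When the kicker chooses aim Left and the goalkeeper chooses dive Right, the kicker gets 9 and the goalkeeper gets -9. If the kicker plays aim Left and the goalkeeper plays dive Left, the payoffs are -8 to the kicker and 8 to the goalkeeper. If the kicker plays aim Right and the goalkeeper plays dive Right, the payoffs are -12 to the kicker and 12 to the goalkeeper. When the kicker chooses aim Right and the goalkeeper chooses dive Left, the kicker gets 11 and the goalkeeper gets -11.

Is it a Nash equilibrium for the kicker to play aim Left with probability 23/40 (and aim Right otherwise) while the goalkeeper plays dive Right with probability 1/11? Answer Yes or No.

No

Given the goalkeeper's mix q = 1/11, the kicker's payoff from aim Left is -71/11 but from aim Right is 98/11. The kicker strictly prefers aim Right, so the kicker would not mix.
So the proposed profile is not a Nash equilibrium.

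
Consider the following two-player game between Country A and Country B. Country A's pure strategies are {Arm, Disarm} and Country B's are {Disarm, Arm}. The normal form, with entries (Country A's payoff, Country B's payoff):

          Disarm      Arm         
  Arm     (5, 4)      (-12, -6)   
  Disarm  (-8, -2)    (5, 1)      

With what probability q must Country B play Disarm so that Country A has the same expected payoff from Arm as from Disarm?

q = 17/30

In a mixed equilibrium Country A is indifferent between Arm and Disarm; this condition fixes q.
  Country A's payoff from Arm: q·5 + (1−q)·(-12) = 17q - 12
  Country A's payoff from Disarm: q·(-8) + (1−q)·5 = -13q + 5
  17q - 12 = -13q + 5  ⇒  30q = 17  ⇒  q = 17/30.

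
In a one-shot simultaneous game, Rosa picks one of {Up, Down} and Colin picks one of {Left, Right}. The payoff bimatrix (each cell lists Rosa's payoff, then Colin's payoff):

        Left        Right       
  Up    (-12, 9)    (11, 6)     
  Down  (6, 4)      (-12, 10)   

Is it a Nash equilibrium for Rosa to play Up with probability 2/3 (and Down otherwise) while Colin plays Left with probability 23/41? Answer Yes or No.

Check Colin's indifference given Rosa's mix p = 2/3:
  payoff from Left = 22/3; payoff from Right = 22/3 — equal.
Check Rosa's indifference given Colin's mix q = 23/41:
  payoff from Up = -78/41; payoff from Down = -78/41 — equal.
Both players are indifferent, so neither can profitably deviate.

Yes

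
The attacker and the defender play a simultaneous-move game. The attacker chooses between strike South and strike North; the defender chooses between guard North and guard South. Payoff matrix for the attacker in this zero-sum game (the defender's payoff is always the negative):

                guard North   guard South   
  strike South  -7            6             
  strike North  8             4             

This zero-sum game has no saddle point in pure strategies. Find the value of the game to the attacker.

For the attacker to be willing to mix, the attacker must be indifferent between strike South and strike North, which pins down the defender's mix.
  the attacker's payoff from strike South: q·(-7) + (1−q)·6 = -13q + 6
  the attacker's payoff from strike North: q·8 + (1−q)·4 = 4q + 4
  -13q + 6 = 4q + 4  ⇒  -17q = -2  ⇒  q = 2/17.
The value is the attacker's expected payoff against this mix (using strike South): (2/17)·(-7) + (15/17)·6 = 76/17.

v = 76/17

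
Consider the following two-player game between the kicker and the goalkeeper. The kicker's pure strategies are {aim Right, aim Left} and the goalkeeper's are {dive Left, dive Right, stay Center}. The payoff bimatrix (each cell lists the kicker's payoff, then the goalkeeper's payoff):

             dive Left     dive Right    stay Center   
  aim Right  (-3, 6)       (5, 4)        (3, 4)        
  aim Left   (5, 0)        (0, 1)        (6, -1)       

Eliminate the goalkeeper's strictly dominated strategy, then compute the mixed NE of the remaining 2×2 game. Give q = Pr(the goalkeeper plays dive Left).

q = 5/13

The goalkeeper's strategy stay Center is strictly dominated by dive Left: 6 > 4 and 0 > -1. Eliminate stay Center.
In a mixed equilibrium the kicker is indifferent between aim Right and aim Left; this condition fixes q.
  the kicker's payoff to aim Right: q·(-3) + (1−q)·5 = -8q + 5
  the kicker's payoff to aim Left: q·5 + (1−q)·0 = 5q
  -8q + 5 = 5q  ⇒  -13q = -5  ⇒  q = 5/13.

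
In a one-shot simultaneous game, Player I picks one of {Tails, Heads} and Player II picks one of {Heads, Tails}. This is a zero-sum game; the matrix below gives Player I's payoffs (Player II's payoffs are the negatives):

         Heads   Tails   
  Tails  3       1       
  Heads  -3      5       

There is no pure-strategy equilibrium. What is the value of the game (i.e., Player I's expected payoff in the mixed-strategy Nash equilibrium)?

v = 9/5

Set Player I's expected payoff from Tails equal to that from Heads:
  Player I's payoff from Tails: q·3 + (1−q)·1 = 2q + 1
  Player I's payoff from Heads: q·(-3) + (1−q)·5 = -8q + 5
  2q + 1 = -8q + 5  ⇒  10q = 4  ⇒  q = 2/5.
The value is Player I's expected payoff against this mix (using Tails): (2/5)·3 + (3/5)·1 = 9/5.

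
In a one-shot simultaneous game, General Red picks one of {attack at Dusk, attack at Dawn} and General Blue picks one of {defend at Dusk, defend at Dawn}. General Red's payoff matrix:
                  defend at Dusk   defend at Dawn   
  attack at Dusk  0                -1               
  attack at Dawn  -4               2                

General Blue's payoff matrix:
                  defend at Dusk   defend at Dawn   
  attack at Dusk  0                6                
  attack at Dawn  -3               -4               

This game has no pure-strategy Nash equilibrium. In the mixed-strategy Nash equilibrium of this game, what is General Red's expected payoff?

-4/7

For General Red to be willing to mix, General Red must be indifferent between attack at Dusk and attack at Dawn, which pins down General Blue's mix.
  General Red's payoff from attack at Dusk: q·0 + (1−q)·(-1) = q - 1
  General Red's payoff from attack at Dawn: q·(-4) + (1−q)·2 = -6q + 2
  q - 1 = -6q + 2  ⇒  7q = 3  ⇒  q = 3/7.
At equilibrium General Red is indifferent across rows, so General Red's payoff equals the payoff from attack at Dusk: (3/7)·0 + (4/7)·(-1) = -4/7.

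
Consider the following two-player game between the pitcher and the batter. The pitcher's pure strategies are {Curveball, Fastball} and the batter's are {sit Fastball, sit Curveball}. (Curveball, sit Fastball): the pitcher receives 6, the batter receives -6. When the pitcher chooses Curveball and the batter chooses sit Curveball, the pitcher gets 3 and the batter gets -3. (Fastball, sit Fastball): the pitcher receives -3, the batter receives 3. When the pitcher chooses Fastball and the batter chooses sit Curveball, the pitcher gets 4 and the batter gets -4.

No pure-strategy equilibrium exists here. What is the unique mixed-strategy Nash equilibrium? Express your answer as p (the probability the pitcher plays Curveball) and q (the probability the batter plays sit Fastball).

In a mixed equilibrium the batter is indifferent between sit Fastball and sit Curveball; this condition fixes p.
  the batter's payoff from sit Fastball: p·(-6) + (1−p)·3 = -9p + 3
  the batter's payoff from sit Curveball: p·(-3) + (1−p)·(-4) = p - 4
  -9p + 3 = p - 4  ⇒  -10p = -7  ⇒  p = 7/10.
For the pitcher to be willing to mix, the pitcher must be indifferent between Curveball and Fastball, which pins down the batter's mix.
  the pitcher's expected payoff from Curveball: q·6 + (1−q)·3 = 3q + 3
  the pitcher's expected payoff from Fastball: q·(-3) + (1−q)·4 = -7q + 4
  3q + 3 = -7q + 4  ⇒  10q = 1  ⇒  q = 1/10.

p = 7/10, q = 1/10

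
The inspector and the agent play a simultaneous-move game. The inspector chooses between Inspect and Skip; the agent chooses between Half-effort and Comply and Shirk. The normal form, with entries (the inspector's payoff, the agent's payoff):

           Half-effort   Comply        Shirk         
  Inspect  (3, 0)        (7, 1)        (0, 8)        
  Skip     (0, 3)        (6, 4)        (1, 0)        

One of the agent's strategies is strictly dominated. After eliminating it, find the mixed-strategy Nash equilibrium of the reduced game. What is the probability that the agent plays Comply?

q = 1/2

The agent's strategy Half-effort is strictly dominated by Comply: 1 > 0 and 4 > 3. Eliminate Half-effort.
In a mixed equilibrium the inspector is indifferent between Inspect and Skip; this condition fixes q.
  the inspector's expected payoff from Inspect: q·7 + (1−q)·0 = 7q
  the inspector's expected payoff from Skip: q·6 + (1−q)·1 = 5q + 1
  7q = 5q + 1  ⇒  2q = 1  ⇒  q = 1/2.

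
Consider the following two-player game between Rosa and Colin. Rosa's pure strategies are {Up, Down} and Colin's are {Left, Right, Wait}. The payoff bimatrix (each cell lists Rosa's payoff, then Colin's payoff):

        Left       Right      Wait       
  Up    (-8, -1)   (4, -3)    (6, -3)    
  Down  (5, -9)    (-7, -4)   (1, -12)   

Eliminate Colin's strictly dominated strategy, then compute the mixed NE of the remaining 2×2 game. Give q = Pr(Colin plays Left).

Colin's strategy Wait is strictly dominated by Left: -1 > -3 and -9 > -12. Eliminate Wait.
Rosa's indifference between Up and Down determines Colin's mixing probability q:
  Rosa's payoff from Up: q·(-8) + (1−q)·4 = -12q + 4
  Rosa's payoff from Down: q·5 + (1−q)·(-7) = 12q - 7
  -12q + 4 = 12q - 7  ⇒  -24q = -11  ⇒  q = 11/24.

q = 11/24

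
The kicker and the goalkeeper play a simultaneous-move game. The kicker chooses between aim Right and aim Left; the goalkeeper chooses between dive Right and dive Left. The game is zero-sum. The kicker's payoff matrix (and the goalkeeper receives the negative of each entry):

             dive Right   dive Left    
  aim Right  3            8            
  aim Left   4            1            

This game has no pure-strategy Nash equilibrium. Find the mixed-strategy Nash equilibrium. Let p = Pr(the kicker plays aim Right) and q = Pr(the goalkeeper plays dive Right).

Set the goalkeeper's expected payoff from dive Right equal to that from dive Left:
  the goalkeeper's payoff from dive Right: p·(-3) + (1−p)·(-4) = p - 4
  the goalkeeper's payoff from dive Left: p·(-8) + (1−p)·(-1) = -7p - 1
  p - 4 = -7p - 1  ⇒  8p = 3  ⇒  p = 3/8.
In a mixed equilibrium the kicker is indifferent between aim Right and aim Left; this condition fixes q.
  the kicker's expected payoff from aim Right: q·3 + (1−q)·8 = -5q + 8
  the kicker's expected payoff from aim Left: q·4 + (1−q)·1 = 3q + 1
  -5q + 8 = 3q + 1  ⇒  -8q = -7  ⇒  q = 7/8.

p = 3/8, q = 7/8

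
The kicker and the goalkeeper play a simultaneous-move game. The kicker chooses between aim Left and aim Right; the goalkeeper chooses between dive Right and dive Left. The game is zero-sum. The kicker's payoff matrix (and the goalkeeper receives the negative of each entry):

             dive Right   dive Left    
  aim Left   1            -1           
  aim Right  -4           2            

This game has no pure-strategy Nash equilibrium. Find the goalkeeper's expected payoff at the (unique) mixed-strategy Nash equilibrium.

1/4

For the goalkeeper to be willing to mix, the goalkeeper must be indifferent between dive Right and dive Left, which pins down the kicker's mix.
  the goalkeeper's payoff from dive Right: p·(-1) + (1−p)·4 = -5p + 4
  the goalkeeper's payoff from dive Left: p·1 + (1−p)·(-2) = 3p - 2
  -5p + 4 = 3p - 2  ⇒  -8p = -6  ⇒  p = 3/4.
At equilibrium the goalkeeper is indifferent across columns, so the goalkeeper's payoff equals the payoff from dive Right: (3/4)·(-1) + (1/4)·4 = 1/4.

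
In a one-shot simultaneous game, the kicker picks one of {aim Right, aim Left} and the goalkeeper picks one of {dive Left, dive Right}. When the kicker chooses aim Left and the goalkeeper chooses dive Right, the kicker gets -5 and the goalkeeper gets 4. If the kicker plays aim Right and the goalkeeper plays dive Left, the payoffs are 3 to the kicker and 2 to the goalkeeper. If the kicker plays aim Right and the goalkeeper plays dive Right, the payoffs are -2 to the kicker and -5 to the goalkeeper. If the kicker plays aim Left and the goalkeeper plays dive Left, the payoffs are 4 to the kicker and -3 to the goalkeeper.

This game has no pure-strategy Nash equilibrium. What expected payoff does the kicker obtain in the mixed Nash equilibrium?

Set the kicker's expected payoff from aim Right equal to that from aim Left:
  the kicker's expected payoff from aim Right: q·3 + (1−q)·(-2) = 5q - 2
  the kicker's expected payoff from aim Left: q·4 + (1−q)·(-5) = 9q - 5
  5q - 2 = 9q - 5  ⇒  -4q = -3  ⇒  q = 3/4.
At equilibrium the kicker is indifferent across rows, so the kicker's payoff equals the payoff from aim Right: (3/4)·3 + (1/4)·(-2) = 7/4.

7/4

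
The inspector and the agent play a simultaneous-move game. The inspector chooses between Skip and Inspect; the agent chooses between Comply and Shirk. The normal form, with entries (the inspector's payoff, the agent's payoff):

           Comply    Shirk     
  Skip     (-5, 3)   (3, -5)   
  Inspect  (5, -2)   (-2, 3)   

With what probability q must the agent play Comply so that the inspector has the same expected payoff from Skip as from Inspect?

Set the inspector's expected payoff from Skip equal to that from Inspect:
  the inspector's payoff from Skip: q·(-5) + (1−q)·3 = -8q + 3
  the inspector's payoff from Inspect: q·5 + (1−q)·(-2) = 7q - 2
  -8q + 3 = 7q - 2  ⇒  -15q = -5  ⇒  q = 1/3.

q = 1/3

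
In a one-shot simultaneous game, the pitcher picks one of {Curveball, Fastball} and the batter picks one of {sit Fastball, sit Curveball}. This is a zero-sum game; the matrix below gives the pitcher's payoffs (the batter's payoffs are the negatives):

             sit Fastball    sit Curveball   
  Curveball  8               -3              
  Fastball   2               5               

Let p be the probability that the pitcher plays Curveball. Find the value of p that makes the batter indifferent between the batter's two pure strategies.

p = 3/14

The batter's indifference between sit Fastball and sit Curveball determines the pitcher's mixing probability p:
  the batter's payoff from sit Fastball: p·(-8) + (1−p)·(-2) = -6p - 2
  the batter's payoff from sit Curveball: p·3 + (1−p)·(-5) = 8p - 5
  -6p - 2 = 8p - 5  ⇒  -14p = -3  ⇒  p = 3/14.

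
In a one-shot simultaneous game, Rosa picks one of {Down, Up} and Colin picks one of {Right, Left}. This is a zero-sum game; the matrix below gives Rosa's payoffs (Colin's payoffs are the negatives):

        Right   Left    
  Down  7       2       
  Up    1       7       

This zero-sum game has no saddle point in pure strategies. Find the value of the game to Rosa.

For Rosa to be willing to mix, Rosa must be indifferent between Down and Up, which pins down Colin's mix.
  Rosa's payoff to Down: q·7 + (1−q)·2 = 5q + 2
  Rosa's payoff to Up: q·1 + (1−q)·7 = -6q + 7
  5q + 2 = -6q + 7  ⇒  11q = 5  ⇒  q = 5/11.
The value is Rosa's expected payoff against this mix (using Down): (5/11)·7 + (6/11)·2 = 47/11.

v = 47/11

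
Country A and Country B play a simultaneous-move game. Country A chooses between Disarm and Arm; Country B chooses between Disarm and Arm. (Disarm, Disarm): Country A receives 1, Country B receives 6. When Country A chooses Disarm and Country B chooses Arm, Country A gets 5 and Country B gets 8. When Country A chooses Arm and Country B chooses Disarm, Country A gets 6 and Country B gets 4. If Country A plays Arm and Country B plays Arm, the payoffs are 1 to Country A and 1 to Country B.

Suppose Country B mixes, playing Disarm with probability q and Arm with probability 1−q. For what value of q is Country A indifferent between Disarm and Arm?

For Country A to be willing to mix, Country A must be indifferent between Disarm and Arm, which pins down Country B's mix.
  Country A's payoff to Disarm: q·1 + (1−q)·5 = -4q + 5
  Country A's payoff to Arm: q·6 + (1−q)·1 = 5q + 1
  -4q + 5 = 5q + 1  ⇒  -9q = -4  ⇒  q = 4/9.

q = 4/9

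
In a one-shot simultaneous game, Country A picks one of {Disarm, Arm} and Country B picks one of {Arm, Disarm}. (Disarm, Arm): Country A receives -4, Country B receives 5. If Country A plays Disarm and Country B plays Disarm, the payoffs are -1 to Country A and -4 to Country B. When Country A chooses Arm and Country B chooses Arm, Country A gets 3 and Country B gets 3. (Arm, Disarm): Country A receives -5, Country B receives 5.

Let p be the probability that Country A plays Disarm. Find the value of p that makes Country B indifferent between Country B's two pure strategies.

In a mixed equilibrium Country B is indifferent between Arm and Disarm; this condition fixes p.
  Country B's expected payoff from Arm: p·5 + (1−p)·3 = 2p + 3
  Country B's expected payoff from Disarm: p·(-4) + (1−p)·5 = -9p + 5
  2p + 3 = -9p + 5  ⇒  11p = 2  ⇒  p = 2/11.

p = 2/11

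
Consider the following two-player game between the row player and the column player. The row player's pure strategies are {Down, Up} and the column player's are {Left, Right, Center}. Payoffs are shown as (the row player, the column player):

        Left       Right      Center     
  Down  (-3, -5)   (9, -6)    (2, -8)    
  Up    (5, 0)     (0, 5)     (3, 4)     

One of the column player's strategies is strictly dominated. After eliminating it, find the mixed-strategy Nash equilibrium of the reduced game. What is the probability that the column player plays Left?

The column player's strategy Center is strictly dominated by Right: -6 > -8 and 5 > 4. Eliminate Center.
Set the row player's expected payoff from Down equal to that from Up:
  the row player's payoff from Down: q·(-3) + (1−q)·9 = -12q + 9
  the row player's payoff from Up: q·5 + (1−q)·0 = 5q
  -12q + 9 = 5q  ⇒  -17q = -9  ⇒  q = 9/17.

q = 9/17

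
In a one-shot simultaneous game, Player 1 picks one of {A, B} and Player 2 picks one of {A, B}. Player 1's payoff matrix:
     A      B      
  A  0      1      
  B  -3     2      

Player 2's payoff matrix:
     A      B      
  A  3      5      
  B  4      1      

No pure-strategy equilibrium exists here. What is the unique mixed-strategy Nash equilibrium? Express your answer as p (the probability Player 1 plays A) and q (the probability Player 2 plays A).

In a mixed equilibrium Player 2 is indifferent between A and B; this condition fixes p.
  Player 2's payoff from A: p·3 + (1−p)·4 = -p + 4
  Player 2's payoff from B: p·5 + (1−p)·1 = 4p + 1
  -p + 4 = 4p + 1  ⇒  -5p = -3  ⇒  p = 3/5.
Player 1's indifference between A and B determines Player 2's mixing probability q:
  Player 1's expected payoff from A: q·0 + (1−q)·1 = -q + 1
  Player 1's expected payoff from B: q·(-3) + (1−q)·2 = -5q + 2
  -q + 1 = -5q + 2  ⇒  4q = 1  ⇒  q = 1/4.

p = 3/5, q = 1/4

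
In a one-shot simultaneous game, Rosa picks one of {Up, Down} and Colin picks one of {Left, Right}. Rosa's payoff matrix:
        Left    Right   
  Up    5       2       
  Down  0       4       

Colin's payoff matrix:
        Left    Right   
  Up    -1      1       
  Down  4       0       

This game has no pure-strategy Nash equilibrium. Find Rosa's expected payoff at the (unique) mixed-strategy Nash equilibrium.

20/7

In a mixed equilibrium Rosa is indifferent between Up and Down; this condition fixes q.
  Rosa's expected payoff from Up: q·5 + (1−q)·2 = 3q + 2
  Rosa's expected payoff from Down: q·0 + (1−q)·4 = -4q + 4
  3q + 2 = -4q + 4  ⇒  7q = 2  ⇒  q = 2/7.
At equilibrium Rosa is indifferent across rows, so Rosa's payoff equals the payoff from Up: (2/7)·5 + (5/7)·2 = 20/7.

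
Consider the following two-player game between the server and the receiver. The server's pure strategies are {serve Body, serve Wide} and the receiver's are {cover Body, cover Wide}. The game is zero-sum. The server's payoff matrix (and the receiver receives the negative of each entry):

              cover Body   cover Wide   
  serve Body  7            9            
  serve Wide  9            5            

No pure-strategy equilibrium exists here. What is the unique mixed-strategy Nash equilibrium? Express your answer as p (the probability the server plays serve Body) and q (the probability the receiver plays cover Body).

p = 2/3, q = 2/3

The server's mix must leave the receiver indifferent between cover Body and cover Wide.
  the receiver's expected payoff from cover Body: p·(-7) + (1−p)·(-9) = 2p - 9
  the receiver's expected payoff from cover Wide: p·(-9) + (1−p)·(-5) = -4p - 5
  2p - 9 = -4p - 5  ⇒  6p = 4  ⇒  p = 2/3.
Set the server's expected payoff from serve Body equal to that from serve Wide:
  the server's expected payoff from serve Body: q·7 + (1−q)·9 = -2q + 9
  the server's expected payoff from serve Wide: q·9 + (1−q)·5 = 4q + 5
  -2q + 9 = 4q + 5  ⇒  -6q = -4  ⇒  q = 2/3.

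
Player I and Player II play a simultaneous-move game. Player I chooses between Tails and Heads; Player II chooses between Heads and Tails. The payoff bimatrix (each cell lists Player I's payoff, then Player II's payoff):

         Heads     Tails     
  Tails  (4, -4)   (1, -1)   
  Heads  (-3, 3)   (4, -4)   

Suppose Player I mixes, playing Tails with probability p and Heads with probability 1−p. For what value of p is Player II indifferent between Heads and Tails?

Player II's indifference between Heads and Tails determines Player I's mixing probability p:
  Player II's expected payoff from Heads: p·(-4) + (1−p)·3 = -7p + 3
  Player II's expected payoff from Tails: p·(-1) + (1−p)·(-4) = 3p - 4
  -7p + 3 = 3p - 4  ⇒  -10p = -7  ⇒  p = 7/10.

p = 7/10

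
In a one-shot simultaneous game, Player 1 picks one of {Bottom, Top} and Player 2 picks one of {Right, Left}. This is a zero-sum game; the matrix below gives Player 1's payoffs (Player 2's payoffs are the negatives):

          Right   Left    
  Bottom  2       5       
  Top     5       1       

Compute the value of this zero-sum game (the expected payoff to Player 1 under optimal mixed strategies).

v = 23/7

For Player 1 to be willing to mix, Player 1 must be indifferent between Bottom and Top, which pins down Player 2's mix.
  Player 1's payoff from Bottom: q·2 + (1−q)·5 = -3q + 5
  Player 1's payoff from Top: q·5 + (1−q)·1 = 4q + 1
  -3q + 5 = 4q + 1  ⇒  -7q = -4  ⇒  q = 4/7.
The value is Player 1's expected payoff against this mix (using Bottom): (4/7)·2 + (3/7)·5 = 23/7.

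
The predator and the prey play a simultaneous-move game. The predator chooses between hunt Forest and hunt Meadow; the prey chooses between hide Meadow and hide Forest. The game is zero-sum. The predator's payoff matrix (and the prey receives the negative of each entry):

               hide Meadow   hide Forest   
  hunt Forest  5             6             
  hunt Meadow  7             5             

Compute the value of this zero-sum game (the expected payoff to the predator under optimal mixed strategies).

v = 17/3

The predator's indifference between hunt Forest and hunt Meadow determines the prey's mixing probability q:
  the predator's payoff from hunt Forest: q·5 + (1−q)·6 = -q + 6
  the predator's payoff from hunt Meadow: q·7 + (1−q)·5 = 2q + 5
  -q + 6 = 2q + 5  ⇒  -3q = -1  ⇒  q = 1/3.
The value is the predator's expected payoff against this mix (using hunt Forest): (1/3)·5 + (2/3)·6 = 17/3.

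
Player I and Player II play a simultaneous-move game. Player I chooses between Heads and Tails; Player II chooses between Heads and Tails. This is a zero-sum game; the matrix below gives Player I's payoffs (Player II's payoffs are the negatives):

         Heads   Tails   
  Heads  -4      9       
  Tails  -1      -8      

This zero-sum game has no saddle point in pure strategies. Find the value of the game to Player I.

Set Player I's expected payoff from Heads equal to that from Tails:
  Player I's expected payoff from Heads: q·(-4) + (1−q)·9 = -13q + 9
  Player I's expected payoff from Tails: q·(-1) + (1−q)·(-8) = 7q - 8
  -13q + 9 = 7q - 8  ⇒  -20q = -17  ⇒  q = 17/20.
The value is Player I's expected payoff against this mix (using Heads): (17/20)·(-4) + (3/20)·9 = -41/20.

v = -41/20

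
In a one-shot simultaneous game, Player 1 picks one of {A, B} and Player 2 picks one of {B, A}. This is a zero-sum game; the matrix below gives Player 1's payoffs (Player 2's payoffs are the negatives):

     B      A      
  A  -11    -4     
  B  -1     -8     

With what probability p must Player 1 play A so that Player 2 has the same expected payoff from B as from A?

Player 1's mix must leave Player 2 indifferent between B and A.
  Player 2's expected payoff from B: p·11 + (1−p)·1 = 10p + 1
  Player 2's expected payoff from A: p·4 + (1−p)·8 = -4p + 8
  10p + 1 = -4p + 8  ⇒  14p = 7  ⇒  p = 1/2.

p = 1/2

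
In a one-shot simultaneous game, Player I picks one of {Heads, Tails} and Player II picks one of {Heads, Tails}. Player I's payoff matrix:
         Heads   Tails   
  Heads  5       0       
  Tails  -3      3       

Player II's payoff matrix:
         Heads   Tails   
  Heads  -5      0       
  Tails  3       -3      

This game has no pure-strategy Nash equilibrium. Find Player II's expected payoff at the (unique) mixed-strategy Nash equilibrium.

-15/11

For Player II to be willing to mix, Player II must be indifferent between Heads and Tails, which pins down Player I's mix.
  Player II's payoff from Heads: p·(-5) + (1−p)·3 = -8p + 3
  Player II's payoff from Tails: p·0 + (1−p)·(-3) = 3p - 3
  -8p + 3 = 3p - 3  ⇒  -11p = -6  ⇒  p = 6/11.
At equilibrium Player II is indifferent across columns, so Player II's payoff equals the payoff from Heads: (6/11)·(-5) + (5/11)·3 = -15/11.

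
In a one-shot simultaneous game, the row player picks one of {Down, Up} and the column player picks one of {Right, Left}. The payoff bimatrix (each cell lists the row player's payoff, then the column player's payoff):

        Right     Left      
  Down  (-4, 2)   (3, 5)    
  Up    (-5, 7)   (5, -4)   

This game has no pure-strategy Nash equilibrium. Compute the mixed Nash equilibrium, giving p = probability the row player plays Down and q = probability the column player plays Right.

p = 11/14, q = 2/3

For the column player to be willing to mix, the column player must be indifferent between Right and Left, which pins down the row player's mix.
  the column player's payoff to Right: p·2 + (1−p)·7 = -5p + 7
  the column player's payoff to Left: p·5 + (1−p)·(-4) = 9p - 4
  -5p + 7 = 9p - 4  ⇒  -14p = -11  ⇒  p = 11/14.
The column player's mix must leave the row player indifferent between Down and Up.
  the row player's payoff to Down: q·(-4) + (1−q)·3 = -7q + 3
  the row player's payoff to Up: q·(-5) + (1−q)·5 = -10q + 5
  -7q + 3 = -10q + 5  ⇒  3q = 2  ⇒  q = 2/3.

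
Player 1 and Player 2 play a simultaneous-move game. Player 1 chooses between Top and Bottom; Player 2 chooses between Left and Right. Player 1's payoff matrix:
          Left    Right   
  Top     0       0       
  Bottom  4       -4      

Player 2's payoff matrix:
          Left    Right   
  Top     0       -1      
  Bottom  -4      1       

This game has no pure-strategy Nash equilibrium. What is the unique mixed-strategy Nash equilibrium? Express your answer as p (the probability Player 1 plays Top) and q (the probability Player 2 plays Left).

Player 1's mix must leave Player 2 indifferent between Left and Right.
  Player 2's expected payoff from Left: p·0 + (1−p)·(-4) = 4p - 4
  Player 2's expected payoff from Right: p·(-1) + (1−p)·1 = -2p + 1
  4p - 4 = -2p + 1  ⇒  6p = 5  ⇒  p = 5/6.
Player 1's indifference between Top and Bottom determines Player 2's mixing probability q:
  Player 1's payoff from Top: q·0 + (1−q)·0 = 0
  Player 1's payoff from Bottom: q·4 + (1−q)·(-4) = 8q - 4
  0 = 8q - 4  ⇒  -8q = -4  ⇒  q = 1/2.

p = 5/6, q = 1/2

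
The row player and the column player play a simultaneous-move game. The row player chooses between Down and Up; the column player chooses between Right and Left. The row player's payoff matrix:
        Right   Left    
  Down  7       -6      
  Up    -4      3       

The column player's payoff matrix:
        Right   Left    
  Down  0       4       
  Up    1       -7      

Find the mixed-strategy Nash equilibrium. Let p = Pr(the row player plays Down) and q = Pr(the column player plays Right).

p = 2/3, q = 9/20

The column player's indifference between Right and Left determines the row player's mixing probability p:
  the column player's payoff to Right: p·0 + (1−p)·1 = -p + 1
  the column player's payoff to Left: p·4 + (1−p)·(-7) = 11p - 7
  -p + 1 = 11p - 7  ⇒  -12p = -8  ⇒  p = 2/3.
In a mixed equilibrium the row player is indifferent between Down and Up; this condition fixes q.
  the row player's expected payoff from Down: q·7 + (1−q)·(-6) = 13q - 6
  the row player's expected payoff from Up: q·(-4) + (1−q)·3 = -7q + 3
  13q - 6 = -7q + 3  ⇒  20q = 9  ⇒  q = 9/20.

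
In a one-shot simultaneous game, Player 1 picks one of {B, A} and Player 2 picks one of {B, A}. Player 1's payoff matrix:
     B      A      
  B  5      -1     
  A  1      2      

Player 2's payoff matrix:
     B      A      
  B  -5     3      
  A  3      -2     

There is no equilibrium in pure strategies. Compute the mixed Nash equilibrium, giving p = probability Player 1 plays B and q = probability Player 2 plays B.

For Player 2 to be willing to mix, Player 2 must be indifferent between B and A, which pins down Player 1's mix.
  Player 2's expected payoff from B: p·(-5) + (1−p)·3 = -8p + 3
  Player 2's expected payoff from A: p·3 + (1−p)·(-2) = 5p - 2
  -8p + 3 = 5p - 2  ⇒  -13p = -5  ⇒  p = 5/13.
In a mixed equilibrium Player 1 is indifferent between B and A; this condition fixes q.
  Player 1's payoff to B: q·5 + (1−q)·(-1) = 6q - 1
  Player 1's payoff to A: q·1 + (1−q)·2 = -q + 2
  6q - 1 = -q + 2  ⇒  7q = 3  ⇒  q = 3/7.

p = 5/13, q = 3/7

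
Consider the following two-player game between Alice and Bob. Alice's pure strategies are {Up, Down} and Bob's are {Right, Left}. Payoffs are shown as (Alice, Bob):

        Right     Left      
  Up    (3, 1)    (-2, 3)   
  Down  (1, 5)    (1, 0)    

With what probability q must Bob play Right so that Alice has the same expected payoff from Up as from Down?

q = 3/5

Bob's mix must leave Alice indifferent between Up and Down.
  Alice's payoff to Up: q·3 + (1−q)·(-2) = 5q - 2
  Alice's payoff to Down: q·1 + (1−q)·1 = 1
  5q - 2 = 1  ⇒  5q = 3  ⇒  q = 3/5.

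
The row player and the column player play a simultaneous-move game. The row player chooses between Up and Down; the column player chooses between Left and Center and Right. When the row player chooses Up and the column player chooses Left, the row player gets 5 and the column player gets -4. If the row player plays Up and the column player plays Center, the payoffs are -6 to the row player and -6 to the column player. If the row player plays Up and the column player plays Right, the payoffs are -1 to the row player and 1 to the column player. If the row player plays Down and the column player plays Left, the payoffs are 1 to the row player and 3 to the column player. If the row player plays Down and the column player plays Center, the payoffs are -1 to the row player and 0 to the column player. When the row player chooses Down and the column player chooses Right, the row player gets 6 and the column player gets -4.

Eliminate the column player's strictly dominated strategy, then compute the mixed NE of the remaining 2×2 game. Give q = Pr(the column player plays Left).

The column player's strategy Center is strictly dominated by Left: -4 > -6 and 3 > 0. Eliminate Center.
The row player's indifference between Up and Down determines the column player's mixing probability q:
  the row player's expected payoff from Up: q·5 + (1−q)·(-1) = 6q - 1
  the row player's expected payoff from Down: q·1 + (1−q)·6 = -5q + 6
  6q - 1 = -5q + 6  ⇒  11q = 7  ⇒  q = 7/11.

q = 7/11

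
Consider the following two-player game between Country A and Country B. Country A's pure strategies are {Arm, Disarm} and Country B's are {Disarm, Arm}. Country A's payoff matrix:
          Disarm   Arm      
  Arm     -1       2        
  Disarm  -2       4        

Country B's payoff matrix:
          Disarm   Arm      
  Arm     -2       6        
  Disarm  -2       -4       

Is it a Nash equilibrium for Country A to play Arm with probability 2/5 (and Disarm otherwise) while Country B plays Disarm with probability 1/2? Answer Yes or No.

No

Given Country A's mix p = 2/5, Country B's payoff from Disarm is -2 but from Arm is 0. Country B strictly prefers Arm, so Country B would not mix.
So the proposed profile is not a Nash equilibrium.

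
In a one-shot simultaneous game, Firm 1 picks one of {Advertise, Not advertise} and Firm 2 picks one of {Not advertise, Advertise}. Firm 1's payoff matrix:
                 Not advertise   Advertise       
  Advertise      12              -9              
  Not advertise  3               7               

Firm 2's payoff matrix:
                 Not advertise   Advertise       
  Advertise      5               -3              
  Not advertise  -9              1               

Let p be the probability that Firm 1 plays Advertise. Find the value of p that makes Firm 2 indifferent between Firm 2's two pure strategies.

p = 5/9

Set Firm 2's expected payoff from Not advertise equal to that from Advertise:
  Firm 2's payoff to Not advertise: p·5 + (1−p)·(-9) = 14p - 9
  Firm 2's payoff to Advertise: p·(-3) + (1−p)·1 = -4p + 1
  14p - 9 = -4p + 1  ⇒  18p = 10  ⇒  p = 5/9.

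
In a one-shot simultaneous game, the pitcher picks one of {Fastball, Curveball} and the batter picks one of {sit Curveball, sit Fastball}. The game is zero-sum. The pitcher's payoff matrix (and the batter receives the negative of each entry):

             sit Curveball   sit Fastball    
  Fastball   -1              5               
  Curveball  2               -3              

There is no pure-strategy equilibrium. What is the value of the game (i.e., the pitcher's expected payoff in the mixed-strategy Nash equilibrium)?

The pitcher's indifference between Fastball and Curveball determines the batter's mixing probability q:
  the pitcher's expected payoff from Fastball: q·(-1) + (1−q)·5 = -6q + 5
  the pitcher's expected payoff from Curveball: q·2 + (1−q)·(-3) = 5q - 3
  -6q + 5 = 5q - 3  ⇒  -11q = -8  ⇒  q = 8/11.
The value is the pitcher's expected payoff against this mix (using Fastball): (8/11)·(-1) + (3/11)·5 = 7/11.

v = 7/11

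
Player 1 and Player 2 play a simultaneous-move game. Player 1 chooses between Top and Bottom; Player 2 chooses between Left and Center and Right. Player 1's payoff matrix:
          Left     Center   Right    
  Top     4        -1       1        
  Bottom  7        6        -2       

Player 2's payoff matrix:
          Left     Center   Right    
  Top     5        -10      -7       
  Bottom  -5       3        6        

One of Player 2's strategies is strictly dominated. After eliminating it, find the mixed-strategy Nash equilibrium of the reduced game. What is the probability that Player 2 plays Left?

q = 1/2

Player 2's strategy Center is strictly dominated by Right: -7 > -10 and 6 > 3. Eliminate Center.
Player 1's indifference between Top and Bottom determines Player 2's mixing probability q:
  Player 1's expected payoff from Top: q·4 + (1−q)·1 = 3q + 1
  Player 1's expected payoff from Bottom: q·7 + (1−q)·(-2) = 9q - 2
  3q + 1 = 9q - 2  ⇒  -6q = -3  ⇒  q = 1/2.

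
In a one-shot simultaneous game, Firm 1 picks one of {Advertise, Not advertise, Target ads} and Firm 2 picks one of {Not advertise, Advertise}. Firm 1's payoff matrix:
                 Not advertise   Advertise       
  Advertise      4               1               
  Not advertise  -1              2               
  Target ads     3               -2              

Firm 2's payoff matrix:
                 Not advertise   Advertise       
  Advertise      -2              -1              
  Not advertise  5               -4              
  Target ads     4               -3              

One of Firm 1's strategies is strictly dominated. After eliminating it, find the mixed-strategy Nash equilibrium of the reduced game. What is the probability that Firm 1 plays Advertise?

p = 9/10

Firm 1's strategy Target ads is strictly dominated by Advertise: 4 > 3 and 1 > -2. Eliminate Target ads.
Firm 1's mix must leave Firm 2 indifferent between Not advertise and Advertise.
  Firm 2's expected payoff from Not advertise: p·(-2) + (1−p)·5 = -7p + 5
  Firm 2's expected payoff from Advertise: p·(-1) + (1−p)·(-4) = 3p - 4
  -7p + 5 = 3p - 4  ⇒  -10p = -9  ⇒  p = 9/10.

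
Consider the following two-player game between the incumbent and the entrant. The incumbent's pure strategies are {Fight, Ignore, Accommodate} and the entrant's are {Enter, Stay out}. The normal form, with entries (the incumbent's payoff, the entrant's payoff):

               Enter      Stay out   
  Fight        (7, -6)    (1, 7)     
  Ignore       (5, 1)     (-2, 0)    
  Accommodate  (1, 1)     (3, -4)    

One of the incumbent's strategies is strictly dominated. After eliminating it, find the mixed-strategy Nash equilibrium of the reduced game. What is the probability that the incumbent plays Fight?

The incumbent's strategy Ignore is strictly dominated by Fight: 7 > 5 and 1 > -2. Eliminate Ignore.
The entrant's indifference between Enter and Stay out determines the incumbent's mixing probability p:
  the entrant's payoff from Enter: p·(-6) + (1−p)·1 = -7p + 1
  the entrant's payoff from Stay out: p·7 + (1−p)·(-4) = 11p - 4
  -7p + 1 = 11p - 4  ⇒  -18p = -5  ⇒  p = 5/18.

p = 5/18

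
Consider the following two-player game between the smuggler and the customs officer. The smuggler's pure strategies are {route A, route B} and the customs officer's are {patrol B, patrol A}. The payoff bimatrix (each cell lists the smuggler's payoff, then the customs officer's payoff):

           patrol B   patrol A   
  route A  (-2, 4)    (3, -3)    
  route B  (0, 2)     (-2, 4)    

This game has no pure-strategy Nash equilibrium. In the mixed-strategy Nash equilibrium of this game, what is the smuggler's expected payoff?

-4/7

The smuggler's indifference between route A and route B determines the customs officer's mixing probability q:
  the smuggler's payoff to route A: q·(-2) + (1−q)·3 = -5q + 3
  the smuggler's payoff to route B: q·0 + (1−q)·(-2) = 2q - 2
  -5q + 3 = 2q - 2  ⇒  -7q = -5  ⇒  q = 5/7.
At equilibrium the smuggler is indifferent across rows, so the smuggler's payoff equals the payoff from route A: (5/7)·(-2) + (2/7)·3 = -4/7.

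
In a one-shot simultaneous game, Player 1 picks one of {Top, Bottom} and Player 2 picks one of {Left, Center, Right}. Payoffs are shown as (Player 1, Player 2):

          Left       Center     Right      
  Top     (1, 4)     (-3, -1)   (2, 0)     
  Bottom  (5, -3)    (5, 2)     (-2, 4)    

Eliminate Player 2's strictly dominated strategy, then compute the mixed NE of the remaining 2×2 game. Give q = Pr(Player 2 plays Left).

q = 1/2

Player 2's strategy Center is strictly dominated by Right: 0 > -1 and 4 > 2. Eliminate Center.
Player 1's indifference between Top and Bottom determines Player 2's mixing probability q:
  Player 1's expected payoff from Top: q·1 + (1−q)·2 = -q + 2
  Player 1's expected payoff from Bottom: q·5 + (1−q)·(-2) = 7q - 2
  -q + 2 = 7q - 2  ⇒  -8q = -4  ⇒  q = 1/2.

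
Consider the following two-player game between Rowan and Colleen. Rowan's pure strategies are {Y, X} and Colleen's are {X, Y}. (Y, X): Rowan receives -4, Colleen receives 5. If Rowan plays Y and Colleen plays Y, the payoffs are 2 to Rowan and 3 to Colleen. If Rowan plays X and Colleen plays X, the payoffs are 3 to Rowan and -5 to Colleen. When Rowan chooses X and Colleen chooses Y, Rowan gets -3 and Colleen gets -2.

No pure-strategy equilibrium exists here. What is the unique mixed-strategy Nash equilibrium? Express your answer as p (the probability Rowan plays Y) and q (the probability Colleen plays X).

p = 3/5, q = 5/12

Set Colleen's expected payoff from X equal to that from Y:
  Colleen's payoff from X: p·5 + (1−p)·(-5) = 10p - 5
  Colleen's payoff from Y: p·3 + (1−p)·(-2) = 5p - 2
  10p - 5 = 5p - 2  ⇒  5p = 3  ⇒  p = 3/5.
In a mixed equilibrium Rowan is indifferent between Y and X; this condition fixes q.
  Rowan's payoff to Y: q·(-4) + (1−q)·2 = -6q + 2
  Rowan's payoff to X: q·3 + (1−q)·(-3) = 6q - 3
  -6q + 2 = 6q - 3  ⇒  -12q = -5  ⇒  q = 5/12.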